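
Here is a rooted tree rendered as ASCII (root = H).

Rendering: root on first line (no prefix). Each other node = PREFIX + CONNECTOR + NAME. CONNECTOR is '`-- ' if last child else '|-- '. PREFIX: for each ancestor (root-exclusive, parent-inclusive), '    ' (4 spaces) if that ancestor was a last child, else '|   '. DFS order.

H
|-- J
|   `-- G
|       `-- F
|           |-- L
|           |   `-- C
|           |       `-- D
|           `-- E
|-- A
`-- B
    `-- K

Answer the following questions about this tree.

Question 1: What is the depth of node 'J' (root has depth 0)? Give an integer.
Path from root to J: H -> J
Depth = number of edges = 1

Answer: 1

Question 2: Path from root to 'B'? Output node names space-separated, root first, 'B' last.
Walk down from root: H -> B

Answer: H B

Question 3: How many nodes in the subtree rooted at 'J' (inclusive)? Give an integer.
Answer: 7

Derivation:
Subtree rooted at J contains: C, D, E, F, G, J, L
Count = 7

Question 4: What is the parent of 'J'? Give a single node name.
Scan adjacency: J appears as child of H

Answer: H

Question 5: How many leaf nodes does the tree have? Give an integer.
Leaves (nodes with no children): A, D, E, K

Answer: 4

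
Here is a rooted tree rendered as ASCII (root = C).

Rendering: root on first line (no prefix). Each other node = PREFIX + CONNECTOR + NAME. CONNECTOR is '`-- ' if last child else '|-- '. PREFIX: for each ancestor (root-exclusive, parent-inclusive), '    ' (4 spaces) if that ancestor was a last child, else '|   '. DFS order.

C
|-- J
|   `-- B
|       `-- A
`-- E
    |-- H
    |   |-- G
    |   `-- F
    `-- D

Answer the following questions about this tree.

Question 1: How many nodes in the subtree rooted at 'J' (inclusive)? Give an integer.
Answer: 3

Derivation:
Subtree rooted at J contains: A, B, J
Count = 3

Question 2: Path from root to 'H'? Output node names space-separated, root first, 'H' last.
Walk down from root: C -> E -> H

Answer: C E H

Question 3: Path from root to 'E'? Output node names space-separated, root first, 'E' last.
Answer: C E

Derivation:
Walk down from root: C -> E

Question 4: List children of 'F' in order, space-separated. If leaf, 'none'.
Answer: none

Derivation:
Node F's children (from adjacency): (leaf)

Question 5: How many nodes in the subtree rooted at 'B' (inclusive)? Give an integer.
Subtree rooted at B contains: A, B
Count = 2

Answer: 2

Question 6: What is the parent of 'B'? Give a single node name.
Scan adjacency: B appears as child of J

Answer: J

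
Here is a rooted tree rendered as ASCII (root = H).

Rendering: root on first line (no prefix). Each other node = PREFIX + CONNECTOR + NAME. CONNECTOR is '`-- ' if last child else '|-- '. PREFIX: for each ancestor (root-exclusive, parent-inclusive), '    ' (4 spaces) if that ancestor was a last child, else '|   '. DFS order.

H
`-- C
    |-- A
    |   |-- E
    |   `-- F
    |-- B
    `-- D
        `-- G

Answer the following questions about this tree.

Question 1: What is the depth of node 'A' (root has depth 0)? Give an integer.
Path from root to A: H -> C -> A
Depth = number of edges = 2

Answer: 2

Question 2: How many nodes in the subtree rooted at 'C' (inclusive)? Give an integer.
Answer: 7

Derivation:
Subtree rooted at C contains: A, B, C, D, E, F, G
Count = 7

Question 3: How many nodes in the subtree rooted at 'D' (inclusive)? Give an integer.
Answer: 2

Derivation:
Subtree rooted at D contains: D, G
Count = 2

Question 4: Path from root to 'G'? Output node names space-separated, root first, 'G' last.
Answer: H C D G

Derivation:
Walk down from root: H -> C -> D -> G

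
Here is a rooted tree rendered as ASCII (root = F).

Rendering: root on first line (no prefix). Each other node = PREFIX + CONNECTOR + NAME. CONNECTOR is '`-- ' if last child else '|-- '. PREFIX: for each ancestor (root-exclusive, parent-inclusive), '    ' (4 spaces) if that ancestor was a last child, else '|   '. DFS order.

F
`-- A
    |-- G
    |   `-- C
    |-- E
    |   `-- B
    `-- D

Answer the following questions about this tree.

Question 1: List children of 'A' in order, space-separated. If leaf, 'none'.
Answer: G E D

Derivation:
Node A's children (from adjacency): G, E, D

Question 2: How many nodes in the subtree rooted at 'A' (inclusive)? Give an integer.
Subtree rooted at A contains: A, B, C, D, E, G
Count = 6

Answer: 6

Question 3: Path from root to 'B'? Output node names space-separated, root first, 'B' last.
Walk down from root: F -> A -> E -> B

Answer: F A E B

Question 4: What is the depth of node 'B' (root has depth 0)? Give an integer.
Path from root to B: F -> A -> E -> B
Depth = number of edges = 3

Answer: 3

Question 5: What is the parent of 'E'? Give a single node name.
Scan adjacency: E appears as child of A

Answer: A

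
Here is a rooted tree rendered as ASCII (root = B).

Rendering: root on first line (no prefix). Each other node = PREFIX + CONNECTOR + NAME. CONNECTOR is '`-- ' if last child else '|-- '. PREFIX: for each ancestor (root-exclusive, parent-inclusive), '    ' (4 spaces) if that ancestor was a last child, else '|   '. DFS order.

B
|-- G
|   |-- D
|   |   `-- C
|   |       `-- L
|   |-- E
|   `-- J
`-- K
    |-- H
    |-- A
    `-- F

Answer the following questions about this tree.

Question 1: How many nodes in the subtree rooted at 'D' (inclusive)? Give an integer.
Subtree rooted at D contains: C, D, L
Count = 3

Answer: 3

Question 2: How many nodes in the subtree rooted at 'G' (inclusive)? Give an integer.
Subtree rooted at G contains: C, D, E, G, J, L
Count = 6

Answer: 6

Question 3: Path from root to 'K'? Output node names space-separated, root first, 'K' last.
Walk down from root: B -> K

Answer: B K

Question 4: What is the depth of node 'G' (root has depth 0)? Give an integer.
Path from root to G: B -> G
Depth = number of edges = 1

Answer: 1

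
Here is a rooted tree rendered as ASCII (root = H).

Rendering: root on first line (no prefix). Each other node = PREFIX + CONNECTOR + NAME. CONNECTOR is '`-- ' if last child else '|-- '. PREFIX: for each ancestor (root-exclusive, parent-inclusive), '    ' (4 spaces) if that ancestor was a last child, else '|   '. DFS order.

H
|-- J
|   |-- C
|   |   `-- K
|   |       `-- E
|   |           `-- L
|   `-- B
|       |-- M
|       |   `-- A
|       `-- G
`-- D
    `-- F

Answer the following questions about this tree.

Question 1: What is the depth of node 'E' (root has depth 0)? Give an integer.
Path from root to E: H -> J -> C -> K -> E
Depth = number of edges = 4

Answer: 4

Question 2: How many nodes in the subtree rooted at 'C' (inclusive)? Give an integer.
Subtree rooted at C contains: C, E, K, L
Count = 4

Answer: 4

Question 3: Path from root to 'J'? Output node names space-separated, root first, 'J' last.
Answer: H J

Derivation:
Walk down from root: H -> J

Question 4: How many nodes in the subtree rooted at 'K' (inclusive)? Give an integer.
Subtree rooted at K contains: E, K, L
Count = 3

Answer: 3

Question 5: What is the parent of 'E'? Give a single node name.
Scan adjacency: E appears as child of K

Answer: K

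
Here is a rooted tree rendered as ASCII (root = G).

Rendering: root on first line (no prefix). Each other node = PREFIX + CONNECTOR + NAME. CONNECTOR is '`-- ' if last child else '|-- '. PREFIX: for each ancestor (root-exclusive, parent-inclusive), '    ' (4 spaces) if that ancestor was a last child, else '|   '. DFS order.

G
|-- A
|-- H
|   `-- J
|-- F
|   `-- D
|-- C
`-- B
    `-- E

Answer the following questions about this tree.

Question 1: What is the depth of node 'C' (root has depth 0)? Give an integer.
Answer: 1

Derivation:
Path from root to C: G -> C
Depth = number of edges = 1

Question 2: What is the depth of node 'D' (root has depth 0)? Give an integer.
Path from root to D: G -> F -> D
Depth = number of edges = 2

Answer: 2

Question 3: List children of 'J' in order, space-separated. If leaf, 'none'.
Answer: none

Derivation:
Node J's children (from adjacency): (leaf)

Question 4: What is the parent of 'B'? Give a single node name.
Answer: G

Derivation:
Scan adjacency: B appears as child of G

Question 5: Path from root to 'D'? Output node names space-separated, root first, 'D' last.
Answer: G F D

Derivation:
Walk down from root: G -> F -> D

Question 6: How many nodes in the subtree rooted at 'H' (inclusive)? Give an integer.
Subtree rooted at H contains: H, J
Count = 2

Answer: 2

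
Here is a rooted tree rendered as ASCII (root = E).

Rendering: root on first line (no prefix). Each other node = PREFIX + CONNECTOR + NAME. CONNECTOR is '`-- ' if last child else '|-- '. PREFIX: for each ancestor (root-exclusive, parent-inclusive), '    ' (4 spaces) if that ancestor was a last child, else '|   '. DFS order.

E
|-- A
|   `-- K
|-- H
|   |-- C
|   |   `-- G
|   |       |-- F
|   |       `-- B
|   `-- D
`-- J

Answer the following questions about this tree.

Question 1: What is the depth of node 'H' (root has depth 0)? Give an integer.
Answer: 1

Derivation:
Path from root to H: E -> H
Depth = number of edges = 1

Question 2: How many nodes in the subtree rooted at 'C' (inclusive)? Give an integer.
Answer: 4

Derivation:
Subtree rooted at C contains: B, C, F, G
Count = 4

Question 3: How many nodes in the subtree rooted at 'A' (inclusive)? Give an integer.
Subtree rooted at A contains: A, K
Count = 2

Answer: 2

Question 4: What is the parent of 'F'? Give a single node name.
Scan adjacency: F appears as child of G

Answer: G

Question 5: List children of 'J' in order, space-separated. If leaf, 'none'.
Node J's children (from adjacency): (leaf)

Answer: none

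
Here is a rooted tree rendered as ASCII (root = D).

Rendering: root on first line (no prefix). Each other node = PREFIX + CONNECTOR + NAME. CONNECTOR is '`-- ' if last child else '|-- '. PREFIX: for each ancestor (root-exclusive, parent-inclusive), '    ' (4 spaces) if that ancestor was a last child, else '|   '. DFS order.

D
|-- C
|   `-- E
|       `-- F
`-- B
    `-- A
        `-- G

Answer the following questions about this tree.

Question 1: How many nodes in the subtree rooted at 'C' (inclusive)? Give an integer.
Subtree rooted at C contains: C, E, F
Count = 3

Answer: 3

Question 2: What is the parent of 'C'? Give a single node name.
Answer: D

Derivation:
Scan adjacency: C appears as child of D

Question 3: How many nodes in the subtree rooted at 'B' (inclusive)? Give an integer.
Subtree rooted at B contains: A, B, G
Count = 3

Answer: 3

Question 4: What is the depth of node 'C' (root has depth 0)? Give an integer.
Path from root to C: D -> C
Depth = number of edges = 1

Answer: 1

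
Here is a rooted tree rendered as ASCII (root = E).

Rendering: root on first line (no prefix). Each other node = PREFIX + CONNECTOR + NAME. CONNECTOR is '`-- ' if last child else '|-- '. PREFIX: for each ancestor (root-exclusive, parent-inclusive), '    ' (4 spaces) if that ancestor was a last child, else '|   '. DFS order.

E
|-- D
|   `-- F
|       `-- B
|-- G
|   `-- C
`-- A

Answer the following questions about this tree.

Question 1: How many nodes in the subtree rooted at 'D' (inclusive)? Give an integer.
Subtree rooted at D contains: B, D, F
Count = 3

Answer: 3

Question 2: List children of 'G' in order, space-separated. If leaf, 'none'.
Node G's children (from adjacency): C

Answer: C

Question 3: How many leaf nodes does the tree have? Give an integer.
Leaves (nodes with no children): A, B, C

Answer: 3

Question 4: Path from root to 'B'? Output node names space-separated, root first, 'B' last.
Walk down from root: E -> D -> F -> B

Answer: E D F B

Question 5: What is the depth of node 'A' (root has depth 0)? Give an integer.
Path from root to A: E -> A
Depth = number of edges = 1

Answer: 1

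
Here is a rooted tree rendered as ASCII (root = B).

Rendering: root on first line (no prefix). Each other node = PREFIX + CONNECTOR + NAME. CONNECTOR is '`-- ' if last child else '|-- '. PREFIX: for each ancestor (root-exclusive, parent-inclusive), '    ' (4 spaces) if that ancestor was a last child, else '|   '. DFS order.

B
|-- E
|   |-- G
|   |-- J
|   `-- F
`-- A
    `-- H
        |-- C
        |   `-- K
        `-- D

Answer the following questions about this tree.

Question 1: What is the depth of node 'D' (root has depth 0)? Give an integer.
Answer: 3

Derivation:
Path from root to D: B -> A -> H -> D
Depth = number of edges = 3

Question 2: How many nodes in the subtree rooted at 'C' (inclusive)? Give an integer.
Subtree rooted at C contains: C, K
Count = 2

Answer: 2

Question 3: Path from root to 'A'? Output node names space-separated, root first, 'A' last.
Answer: B A

Derivation:
Walk down from root: B -> A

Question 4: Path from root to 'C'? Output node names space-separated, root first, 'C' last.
Walk down from root: B -> A -> H -> C

Answer: B A H C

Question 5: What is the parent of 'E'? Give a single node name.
Scan adjacency: E appears as child of B

Answer: B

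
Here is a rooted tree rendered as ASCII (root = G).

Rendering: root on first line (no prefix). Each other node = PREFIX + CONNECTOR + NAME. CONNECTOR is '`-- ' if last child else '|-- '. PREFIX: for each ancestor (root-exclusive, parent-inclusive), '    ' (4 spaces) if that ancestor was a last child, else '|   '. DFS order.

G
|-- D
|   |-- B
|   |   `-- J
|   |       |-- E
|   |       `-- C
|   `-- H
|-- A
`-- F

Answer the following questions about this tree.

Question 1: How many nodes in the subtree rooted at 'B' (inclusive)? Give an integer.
Subtree rooted at B contains: B, C, E, J
Count = 4

Answer: 4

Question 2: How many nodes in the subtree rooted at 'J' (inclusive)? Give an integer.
Answer: 3

Derivation:
Subtree rooted at J contains: C, E, J
Count = 3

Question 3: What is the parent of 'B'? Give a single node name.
Scan adjacency: B appears as child of D

Answer: D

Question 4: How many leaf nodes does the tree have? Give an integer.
Leaves (nodes with no children): A, C, E, F, H

Answer: 5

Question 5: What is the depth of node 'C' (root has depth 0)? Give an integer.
Path from root to C: G -> D -> B -> J -> C
Depth = number of edges = 4

Answer: 4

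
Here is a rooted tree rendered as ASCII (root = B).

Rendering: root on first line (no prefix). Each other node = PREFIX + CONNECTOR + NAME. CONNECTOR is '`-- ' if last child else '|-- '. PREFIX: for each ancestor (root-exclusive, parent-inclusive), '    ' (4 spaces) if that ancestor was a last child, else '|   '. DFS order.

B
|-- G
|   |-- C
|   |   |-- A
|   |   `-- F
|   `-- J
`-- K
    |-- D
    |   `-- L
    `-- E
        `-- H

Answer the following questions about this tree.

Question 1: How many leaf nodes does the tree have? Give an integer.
Answer: 5

Derivation:
Leaves (nodes with no children): A, F, H, J, L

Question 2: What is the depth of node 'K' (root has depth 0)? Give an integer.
Path from root to K: B -> K
Depth = number of edges = 1

Answer: 1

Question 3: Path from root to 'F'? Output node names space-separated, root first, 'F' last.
Walk down from root: B -> G -> C -> F

Answer: B G C F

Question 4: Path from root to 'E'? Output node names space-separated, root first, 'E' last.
Answer: B K E

Derivation:
Walk down from root: B -> K -> E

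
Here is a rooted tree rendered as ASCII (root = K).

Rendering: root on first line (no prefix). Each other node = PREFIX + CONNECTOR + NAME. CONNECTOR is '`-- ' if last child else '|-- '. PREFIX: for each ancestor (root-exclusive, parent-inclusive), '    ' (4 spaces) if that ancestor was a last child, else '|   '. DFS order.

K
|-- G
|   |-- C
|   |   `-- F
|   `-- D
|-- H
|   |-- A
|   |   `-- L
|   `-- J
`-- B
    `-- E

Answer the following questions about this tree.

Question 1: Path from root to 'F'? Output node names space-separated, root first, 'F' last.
Answer: K G C F

Derivation:
Walk down from root: K -> G -> C -> F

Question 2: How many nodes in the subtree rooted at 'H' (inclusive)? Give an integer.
Subtree rooted at H contains: A, H, J, L
Count = 4

Answer: 4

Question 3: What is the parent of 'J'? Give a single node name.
Scan adjacency: J appears as child of H

Answer: H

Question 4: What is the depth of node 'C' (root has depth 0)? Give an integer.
Answer: 2

Derivation:
Path from root to C: K -> G -> C
Depth = number of edges = 2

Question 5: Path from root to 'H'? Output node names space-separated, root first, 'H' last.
Answer: K H

Derivation:
Walk down from root: K -> H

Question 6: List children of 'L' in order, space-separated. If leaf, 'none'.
Answer: none

Derivation:
Node L's children (from adjacency): (leaf)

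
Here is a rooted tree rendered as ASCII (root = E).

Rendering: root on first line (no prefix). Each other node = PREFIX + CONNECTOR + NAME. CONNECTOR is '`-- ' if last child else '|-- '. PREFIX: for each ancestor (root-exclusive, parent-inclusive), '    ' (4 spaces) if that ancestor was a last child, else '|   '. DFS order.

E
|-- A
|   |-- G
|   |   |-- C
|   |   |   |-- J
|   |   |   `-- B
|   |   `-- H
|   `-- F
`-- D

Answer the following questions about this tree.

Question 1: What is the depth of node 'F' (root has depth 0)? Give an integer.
Answer: 2

Derivation:
Path from root to F: E -> A -> F
Depth = number of edges = 2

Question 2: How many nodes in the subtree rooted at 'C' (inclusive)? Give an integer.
Subtree rooted at C contains: B, C, J
Count = 3

Answer: 3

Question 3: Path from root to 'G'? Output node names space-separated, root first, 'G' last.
Answer: E A G

Derivation:
Walk down from root: E -> A -> G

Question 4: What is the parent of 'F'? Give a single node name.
Answer: A

Derivation:
Scan adjacency: F appears as child of A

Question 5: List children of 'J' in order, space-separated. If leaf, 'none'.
Node J's children (from adjacency): (leaf)

Answer: none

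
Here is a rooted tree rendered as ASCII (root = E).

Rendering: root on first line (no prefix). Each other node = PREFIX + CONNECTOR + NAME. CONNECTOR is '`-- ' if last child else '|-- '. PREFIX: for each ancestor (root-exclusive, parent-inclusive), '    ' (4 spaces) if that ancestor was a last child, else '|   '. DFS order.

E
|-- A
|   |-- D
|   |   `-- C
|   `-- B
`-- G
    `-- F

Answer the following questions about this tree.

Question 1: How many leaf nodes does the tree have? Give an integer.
Leaves (nodes with no children): B, C, F

Answer: 3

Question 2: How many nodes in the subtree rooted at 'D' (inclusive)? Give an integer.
Subtree rooted at D contains: C, D
Count = 2

Answer: 2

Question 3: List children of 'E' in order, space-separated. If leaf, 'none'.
Node E's children (from adjacency): A, G

Answer: A G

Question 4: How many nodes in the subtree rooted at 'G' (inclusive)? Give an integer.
Subtree rooted at G contains: F, G
Count = 2

Answer: 2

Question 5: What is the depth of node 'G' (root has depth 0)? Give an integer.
Path from root to G: E -> G
Depth = number of edges = 1

Answer: 1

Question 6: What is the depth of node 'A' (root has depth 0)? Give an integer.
Answer: 1

Derivation:
Path from root to A: E -> A
Depth = number of edges = 1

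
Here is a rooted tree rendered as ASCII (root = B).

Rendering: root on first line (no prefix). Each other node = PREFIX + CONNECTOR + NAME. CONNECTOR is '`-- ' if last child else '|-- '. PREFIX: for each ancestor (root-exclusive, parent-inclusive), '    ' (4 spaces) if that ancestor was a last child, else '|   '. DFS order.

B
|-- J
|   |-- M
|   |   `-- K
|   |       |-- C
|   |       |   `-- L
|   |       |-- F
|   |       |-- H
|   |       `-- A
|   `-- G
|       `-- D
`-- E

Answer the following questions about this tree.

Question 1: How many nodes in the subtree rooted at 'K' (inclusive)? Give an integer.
Answer: 6

Derivation:
Subtree rooted at K contains: A, C, F, H, K, L
Count = 6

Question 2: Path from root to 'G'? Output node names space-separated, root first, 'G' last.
Answer: B J G

Derivation:
Walk down from root: B -> J -> G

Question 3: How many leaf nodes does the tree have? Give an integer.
Leaves (nodes with no children): A, D, E, F, H, L

Answer: 6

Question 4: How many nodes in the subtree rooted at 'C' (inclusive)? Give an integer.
Subtree rooted at C contains: C, L
Count = 2

Answer: 2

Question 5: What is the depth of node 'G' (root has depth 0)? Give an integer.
Answer: 2

Derivation:
Path from root to G: B -> J -> G
Depth = number of edges = 2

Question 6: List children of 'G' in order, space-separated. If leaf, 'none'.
Node G's children (from adjacency): D

Answer: D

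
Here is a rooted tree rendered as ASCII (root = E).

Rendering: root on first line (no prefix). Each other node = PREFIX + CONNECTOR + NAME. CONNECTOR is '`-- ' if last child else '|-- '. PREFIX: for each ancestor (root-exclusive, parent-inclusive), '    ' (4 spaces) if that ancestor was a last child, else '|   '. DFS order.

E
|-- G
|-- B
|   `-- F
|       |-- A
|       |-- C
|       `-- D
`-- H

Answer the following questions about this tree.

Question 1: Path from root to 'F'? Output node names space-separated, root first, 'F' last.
Walk down from root: E -> B -> F

Answer: E B F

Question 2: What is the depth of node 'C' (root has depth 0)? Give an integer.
Path from root to C: E -> B -> F -> C
Depth = number of edges = 3

Answer: 3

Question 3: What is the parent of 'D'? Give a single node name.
Scan adjacency: D appears as child of F

Answer: F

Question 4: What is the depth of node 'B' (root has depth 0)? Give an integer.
Answer: 1

Derivation:
Path from root to B: E -> B
Depth = number of edges = 1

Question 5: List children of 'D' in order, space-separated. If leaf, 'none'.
Answer: none

Derivation:
Node D's children (from adjacency): (leaf)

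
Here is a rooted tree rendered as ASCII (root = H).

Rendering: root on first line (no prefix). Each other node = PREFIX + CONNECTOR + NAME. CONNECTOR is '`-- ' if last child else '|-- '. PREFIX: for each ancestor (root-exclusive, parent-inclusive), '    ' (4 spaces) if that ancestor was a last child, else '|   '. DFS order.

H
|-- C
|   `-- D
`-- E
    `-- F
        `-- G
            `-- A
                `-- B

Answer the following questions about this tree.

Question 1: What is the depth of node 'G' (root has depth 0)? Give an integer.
Answer: 3

Derivation:
Path from root to G: H -> E -> F -> G
Depth = number of edges = 3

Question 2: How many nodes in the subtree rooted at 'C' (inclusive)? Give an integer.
Subtree rooted at C contains: C, D
Count = 2

Answer: 2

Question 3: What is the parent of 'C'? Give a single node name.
Scan adjacency: C appears as child of H

Answer: H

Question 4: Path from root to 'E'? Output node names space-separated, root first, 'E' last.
Answer: H E

Derivation:
Walk down from root: H -> E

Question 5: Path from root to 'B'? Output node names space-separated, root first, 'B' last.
Answer: H E F G A B

Derivation:
Walk down from root: H -> E -> F -> G -> A -> B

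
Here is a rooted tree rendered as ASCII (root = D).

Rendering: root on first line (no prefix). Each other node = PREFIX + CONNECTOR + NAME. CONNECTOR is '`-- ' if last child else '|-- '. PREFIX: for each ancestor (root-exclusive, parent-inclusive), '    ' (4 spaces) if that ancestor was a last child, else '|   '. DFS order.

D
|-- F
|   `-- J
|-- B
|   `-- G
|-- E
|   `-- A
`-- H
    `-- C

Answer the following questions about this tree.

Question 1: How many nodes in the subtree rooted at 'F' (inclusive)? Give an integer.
Answer: 2

Derivation:
Subtree rooted at F contains: F, J
Count = 2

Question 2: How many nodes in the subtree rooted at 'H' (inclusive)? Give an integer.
Answer: 2

Derivation:
Subtree rooted at H contains: C, H
Count = 2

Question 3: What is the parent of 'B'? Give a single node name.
Answer: D

Derivation:
Scan adjacency: B appears as child of D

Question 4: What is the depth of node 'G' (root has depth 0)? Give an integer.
Path from root to G: D -> B -> G
Depth = number of edges = 2

Answer: 2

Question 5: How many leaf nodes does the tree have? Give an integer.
Leaves (nodes with no children): A, C, G, J

Answer: 4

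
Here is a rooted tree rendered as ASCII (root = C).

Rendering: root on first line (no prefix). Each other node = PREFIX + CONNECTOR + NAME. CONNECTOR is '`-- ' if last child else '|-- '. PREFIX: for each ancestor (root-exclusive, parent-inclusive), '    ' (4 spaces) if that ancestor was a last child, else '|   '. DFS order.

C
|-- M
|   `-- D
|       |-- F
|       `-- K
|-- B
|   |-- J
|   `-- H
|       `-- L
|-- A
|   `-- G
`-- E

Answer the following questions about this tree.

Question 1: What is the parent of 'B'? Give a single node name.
Scan adjacency: B appears as child of C

Answer: C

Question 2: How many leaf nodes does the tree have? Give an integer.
Leaves (nodes with no children): E, F, G, J, K, L

Answer: 6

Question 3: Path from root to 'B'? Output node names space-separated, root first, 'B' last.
Answer: C B

Derivation:
Walk down from root: C -> B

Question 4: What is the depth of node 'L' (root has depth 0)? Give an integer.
Answer: 3

Derivation:
Path from root to L: C -> B -> H -> L
Depth = number of edges = 3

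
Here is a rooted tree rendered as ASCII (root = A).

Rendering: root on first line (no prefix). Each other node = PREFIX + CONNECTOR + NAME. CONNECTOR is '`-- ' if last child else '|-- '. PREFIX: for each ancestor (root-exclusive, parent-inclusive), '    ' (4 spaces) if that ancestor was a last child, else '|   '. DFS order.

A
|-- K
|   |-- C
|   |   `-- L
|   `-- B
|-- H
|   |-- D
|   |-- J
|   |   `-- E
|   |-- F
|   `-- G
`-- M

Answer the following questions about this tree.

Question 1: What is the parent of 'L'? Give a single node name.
Answer: C

Derivation:
Scan adjacency: L appears as child of C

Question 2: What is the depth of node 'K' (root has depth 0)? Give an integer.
Answer: 1

Derivation:
Path from root to K: A -> K
Depth = number of edges = 1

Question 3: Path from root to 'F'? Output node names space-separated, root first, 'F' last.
Walk down from root: A -> H -> F

Answer: A H F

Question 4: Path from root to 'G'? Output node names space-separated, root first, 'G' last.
Answer: A H G

Derivation:
Walk down from root: A -> H -> G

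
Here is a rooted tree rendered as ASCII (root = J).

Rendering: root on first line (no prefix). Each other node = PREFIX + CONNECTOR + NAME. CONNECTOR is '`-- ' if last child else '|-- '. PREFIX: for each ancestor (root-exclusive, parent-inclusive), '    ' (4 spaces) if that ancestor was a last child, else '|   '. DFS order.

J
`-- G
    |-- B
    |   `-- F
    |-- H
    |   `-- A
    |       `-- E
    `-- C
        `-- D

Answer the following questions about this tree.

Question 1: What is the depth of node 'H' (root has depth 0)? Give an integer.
Path from root to H: J -> G -> H
Depth = number of edges = 2

Answer: 2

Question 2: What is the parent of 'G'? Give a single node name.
Answer: J

Derivation:
Scan adjacency: G appears as child of J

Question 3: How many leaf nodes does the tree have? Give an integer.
Answer: 3

Derivation:
Leaves (nodes with no children): D, E, F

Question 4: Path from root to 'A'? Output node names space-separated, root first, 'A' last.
Answer: J G H A

Derivation:
Walk down from root: J -> G -> H -> A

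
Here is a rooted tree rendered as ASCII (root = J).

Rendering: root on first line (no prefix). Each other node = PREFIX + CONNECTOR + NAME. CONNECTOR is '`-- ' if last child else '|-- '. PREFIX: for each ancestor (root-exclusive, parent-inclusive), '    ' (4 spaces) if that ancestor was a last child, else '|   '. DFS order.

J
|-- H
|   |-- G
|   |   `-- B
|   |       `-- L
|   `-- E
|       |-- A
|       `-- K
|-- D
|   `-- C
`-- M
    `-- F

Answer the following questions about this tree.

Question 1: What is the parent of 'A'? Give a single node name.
Answer: E

Derivation:
Scan adjacency: A appears as child of E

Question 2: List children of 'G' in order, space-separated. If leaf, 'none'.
Answer: B

Derivation:
Node G's children (from adjacency): B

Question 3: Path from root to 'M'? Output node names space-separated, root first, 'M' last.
Walk down from root: J -> M

Answer: J M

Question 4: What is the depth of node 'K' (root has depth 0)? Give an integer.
Answer: 3

Derivation:
Path from root to K: J -> H -> E -> K
Depth = number of edges = 3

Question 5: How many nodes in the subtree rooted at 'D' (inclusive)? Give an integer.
Subtree rooted at D contains: C, D
Count = 2

Answer: 2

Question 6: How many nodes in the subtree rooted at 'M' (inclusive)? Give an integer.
Answer: 2

Derivation:
Subtree rooted at M contains: F, M
Count = 2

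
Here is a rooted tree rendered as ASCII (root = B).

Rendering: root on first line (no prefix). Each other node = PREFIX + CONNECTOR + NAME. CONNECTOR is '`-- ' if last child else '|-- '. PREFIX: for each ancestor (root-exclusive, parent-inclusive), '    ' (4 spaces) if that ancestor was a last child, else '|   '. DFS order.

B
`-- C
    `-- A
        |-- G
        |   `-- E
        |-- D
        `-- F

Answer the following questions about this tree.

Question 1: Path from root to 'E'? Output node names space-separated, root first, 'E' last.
Walk down from root: B -> C -> A -> G -> E

Answer: B C A G E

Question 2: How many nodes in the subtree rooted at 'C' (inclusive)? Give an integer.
Answer: 6

Derivation:
Subtree rooted at C contains: A, C, D, E, F, G
Count = 6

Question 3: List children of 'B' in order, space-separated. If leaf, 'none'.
Answer: C

Derivation:
Node B's children (from adjacency): C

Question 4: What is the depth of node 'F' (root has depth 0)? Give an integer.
Path from root to F: B -> C -> A -> F
Depth = number of edges = 3

Answer: 3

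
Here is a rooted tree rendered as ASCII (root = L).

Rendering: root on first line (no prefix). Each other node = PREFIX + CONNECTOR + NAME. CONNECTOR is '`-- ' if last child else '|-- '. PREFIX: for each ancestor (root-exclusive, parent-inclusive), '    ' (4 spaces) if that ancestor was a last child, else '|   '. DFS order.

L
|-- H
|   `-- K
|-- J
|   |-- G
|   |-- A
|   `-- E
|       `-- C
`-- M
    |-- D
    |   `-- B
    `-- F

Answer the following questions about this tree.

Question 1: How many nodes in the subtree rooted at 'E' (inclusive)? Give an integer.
Answer: 2

Derivation:
Subtree rooted at E contains: C, E
Count = 2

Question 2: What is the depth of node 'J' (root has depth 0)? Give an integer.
Answer: 1

Derivation:
Path from root to J: L -> J
Depth = number of edges = 1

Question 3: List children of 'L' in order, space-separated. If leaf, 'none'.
Answer: H J M

Derivation:
Node L's children (from adjacency): H, J, M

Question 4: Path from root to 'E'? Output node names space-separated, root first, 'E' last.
Walk down from root: L -> J -> E

Answer: L J E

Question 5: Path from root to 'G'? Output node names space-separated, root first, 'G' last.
Answer: L J G

Derivation:
Walk down from root: L -> J -> G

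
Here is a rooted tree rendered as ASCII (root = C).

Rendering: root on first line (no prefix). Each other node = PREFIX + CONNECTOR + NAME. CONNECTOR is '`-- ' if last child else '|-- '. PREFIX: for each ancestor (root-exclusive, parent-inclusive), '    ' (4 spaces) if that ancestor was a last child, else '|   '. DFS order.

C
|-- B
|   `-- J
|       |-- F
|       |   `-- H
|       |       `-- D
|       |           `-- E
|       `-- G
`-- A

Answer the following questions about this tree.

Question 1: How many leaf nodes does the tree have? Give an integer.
Leaves (nodes with no children): A, E, G

Answer: 3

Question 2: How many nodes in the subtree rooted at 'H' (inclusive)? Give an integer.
Answer: 3

Derivation:
Subtree rooted at H contains: D, E, H
Count = 3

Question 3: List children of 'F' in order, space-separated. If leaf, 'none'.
Answer: H

Derivation:
Node F's children (from adjacency): H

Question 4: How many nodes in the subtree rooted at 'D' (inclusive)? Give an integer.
Answer: 2

Derivation:
Subtree rooted at D contains: D, E
Count = 2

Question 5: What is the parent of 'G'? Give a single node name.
Answer: J

Derivation:
Scan adjacency: G appears as child of J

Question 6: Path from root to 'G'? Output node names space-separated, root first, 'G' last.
Walk down from root: C -> B -> J -> G

Answer: C B J G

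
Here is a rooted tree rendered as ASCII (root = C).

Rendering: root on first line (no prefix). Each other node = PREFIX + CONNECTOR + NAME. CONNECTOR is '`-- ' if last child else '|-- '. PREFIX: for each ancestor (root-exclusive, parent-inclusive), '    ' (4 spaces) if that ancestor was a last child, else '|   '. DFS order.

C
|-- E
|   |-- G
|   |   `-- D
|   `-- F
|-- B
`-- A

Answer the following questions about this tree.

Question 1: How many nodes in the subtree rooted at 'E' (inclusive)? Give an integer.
Answer: 4

Derivation:
Subtree rooted at E contains: D, E, F, G
Count = 4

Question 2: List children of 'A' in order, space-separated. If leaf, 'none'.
Answer: none

Derivation:
Node A's children (from adjacency): (leaf)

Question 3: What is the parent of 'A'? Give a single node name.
Answer: C

Derivation:
Scan adjacency: A appears as child of C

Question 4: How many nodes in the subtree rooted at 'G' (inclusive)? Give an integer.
Answer: 2

Derivation:
Subtree rooted at G contains: D, G
Count = 2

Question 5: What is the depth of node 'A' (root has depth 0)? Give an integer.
Path from root to A: C -> A
Depth = number of edges = 1

Answer: 1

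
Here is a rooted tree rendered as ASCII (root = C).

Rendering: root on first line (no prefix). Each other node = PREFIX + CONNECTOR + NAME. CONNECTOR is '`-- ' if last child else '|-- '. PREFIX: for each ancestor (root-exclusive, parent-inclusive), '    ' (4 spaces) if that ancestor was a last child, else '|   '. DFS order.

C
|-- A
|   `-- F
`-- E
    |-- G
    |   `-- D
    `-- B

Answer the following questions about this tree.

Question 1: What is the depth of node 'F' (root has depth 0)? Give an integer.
Answer: 2

Derivation:
Path from root to F: C -> A -> F
Depth = number of edges = 2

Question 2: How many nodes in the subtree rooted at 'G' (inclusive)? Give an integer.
Subtree rooted at G contains: D, G
Count = 2

Answer: 2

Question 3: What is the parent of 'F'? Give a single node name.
Answer: A

Derivation:
Scan adjacency: F appears as child of A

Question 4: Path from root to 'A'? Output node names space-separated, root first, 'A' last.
Answer: C A

Derivation:
Walk down from root: C -> A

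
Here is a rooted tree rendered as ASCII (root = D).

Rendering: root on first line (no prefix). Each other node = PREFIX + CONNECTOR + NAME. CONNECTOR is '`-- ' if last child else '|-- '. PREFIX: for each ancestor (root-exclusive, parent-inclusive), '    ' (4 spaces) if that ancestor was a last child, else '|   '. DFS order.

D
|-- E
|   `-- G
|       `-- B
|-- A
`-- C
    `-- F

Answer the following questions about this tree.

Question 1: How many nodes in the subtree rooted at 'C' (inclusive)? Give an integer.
Answer: 2

Derivation:
Subtree rooted at C contains: C, F
Count = 2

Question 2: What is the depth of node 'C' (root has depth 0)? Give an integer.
Path from root to C: D -> C
Depth = number of edges = 1

Answer: 1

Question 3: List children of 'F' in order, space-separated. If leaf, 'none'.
Answer: none

Derivation:
Node F's children (from adjacency): (leaf)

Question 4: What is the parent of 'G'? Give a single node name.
Answer: E

Derivation:
Scan adjacency: G appears as child of E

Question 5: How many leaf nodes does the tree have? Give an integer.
Answer: 3

Derivation:
Leaves (nodes with no children): A, B, F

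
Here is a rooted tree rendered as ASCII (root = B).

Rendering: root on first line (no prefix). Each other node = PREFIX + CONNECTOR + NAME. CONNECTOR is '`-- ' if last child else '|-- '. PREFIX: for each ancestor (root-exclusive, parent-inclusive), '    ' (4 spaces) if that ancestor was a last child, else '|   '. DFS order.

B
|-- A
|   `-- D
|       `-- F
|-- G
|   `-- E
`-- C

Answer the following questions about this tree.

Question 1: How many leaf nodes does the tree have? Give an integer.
Answer: 3

Derivation:
Leaves (nodes with no children): C, E, F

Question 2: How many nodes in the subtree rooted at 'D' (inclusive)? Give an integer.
Subtree rooted at D contains: D, F
Count = 2

Answer: 2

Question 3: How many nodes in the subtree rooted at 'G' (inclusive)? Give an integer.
Subtree rooted at G contains: E, G
Count = 2

Answer: 2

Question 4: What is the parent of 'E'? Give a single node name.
Scan adjacency: E appears as child of G

Answer: G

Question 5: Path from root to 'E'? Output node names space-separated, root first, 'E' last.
Answer: B G E

Derivation:
Walk down from root: B -> G -> E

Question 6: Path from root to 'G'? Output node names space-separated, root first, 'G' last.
Walk down from root: B -> G

Answer: B G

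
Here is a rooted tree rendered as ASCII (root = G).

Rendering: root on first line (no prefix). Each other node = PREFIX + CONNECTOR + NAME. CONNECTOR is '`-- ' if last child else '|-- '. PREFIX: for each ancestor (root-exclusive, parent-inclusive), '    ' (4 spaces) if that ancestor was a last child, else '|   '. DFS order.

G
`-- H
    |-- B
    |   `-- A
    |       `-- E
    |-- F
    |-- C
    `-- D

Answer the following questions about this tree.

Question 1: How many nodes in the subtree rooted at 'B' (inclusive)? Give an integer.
Answer: 3

Derivation:
Subtree rooted at B contains: A, B, E
Count = 3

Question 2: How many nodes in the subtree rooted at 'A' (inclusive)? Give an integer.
Subtree rooted at A contains: A, E
Count = 2

Answer: 2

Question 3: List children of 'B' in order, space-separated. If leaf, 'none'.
Node B's children (from adjacency): A

Answer: A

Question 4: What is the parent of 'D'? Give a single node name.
Answer: H

Derivation:
Scan adjacency: D appears as child of H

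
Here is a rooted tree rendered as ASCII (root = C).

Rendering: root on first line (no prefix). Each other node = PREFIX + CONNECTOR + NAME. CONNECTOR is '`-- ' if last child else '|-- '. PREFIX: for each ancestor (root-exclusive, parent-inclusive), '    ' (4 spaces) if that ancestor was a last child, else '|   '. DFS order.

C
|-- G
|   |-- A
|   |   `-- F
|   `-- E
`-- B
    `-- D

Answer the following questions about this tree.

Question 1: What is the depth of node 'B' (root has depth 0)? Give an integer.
Path from root to B: C -> B
Depth = number of edges = 1

Answer: 1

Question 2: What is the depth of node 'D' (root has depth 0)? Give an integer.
Answer: 2

Derivation:
Path from root to D: C -> B -> D
Depth = number of edges = 2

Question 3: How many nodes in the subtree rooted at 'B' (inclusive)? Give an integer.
Answer: 2

Derivation:
Subtree rooted at B contains: B, D
Count = 2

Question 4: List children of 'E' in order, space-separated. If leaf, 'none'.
Node E's children (from adjacency): (leaf)

Answer: none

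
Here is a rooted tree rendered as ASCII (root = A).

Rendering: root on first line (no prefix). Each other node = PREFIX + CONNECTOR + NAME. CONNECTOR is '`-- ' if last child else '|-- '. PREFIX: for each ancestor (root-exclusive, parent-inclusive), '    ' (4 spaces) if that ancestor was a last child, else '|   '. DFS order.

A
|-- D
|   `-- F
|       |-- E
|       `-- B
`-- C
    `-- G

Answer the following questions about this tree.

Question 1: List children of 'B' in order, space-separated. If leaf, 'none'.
Node B's children (from adjacency): (leaf)

Answer: none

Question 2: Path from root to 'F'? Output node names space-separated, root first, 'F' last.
Walk down from root: A -> D -> F

Answer: A D F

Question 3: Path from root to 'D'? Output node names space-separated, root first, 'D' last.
Walk down from root: A -> D

Answer: A D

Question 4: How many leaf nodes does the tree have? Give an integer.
Leaves (nodes with no children): B, E, G

Answer: 3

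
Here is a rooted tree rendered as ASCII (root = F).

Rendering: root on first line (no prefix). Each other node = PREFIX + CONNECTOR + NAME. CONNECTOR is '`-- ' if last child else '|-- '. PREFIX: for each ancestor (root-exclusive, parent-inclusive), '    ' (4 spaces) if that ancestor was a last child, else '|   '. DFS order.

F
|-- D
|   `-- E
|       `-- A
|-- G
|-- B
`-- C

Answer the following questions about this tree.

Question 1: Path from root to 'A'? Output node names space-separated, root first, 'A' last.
Answer: F D E A

Derivation:
Walk down from root: F -> D -> E -> A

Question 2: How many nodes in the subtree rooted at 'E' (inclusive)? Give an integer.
Subtree rooted at E contains: A, E
Count = 2

Answer: 2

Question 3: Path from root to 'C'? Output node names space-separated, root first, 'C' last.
Answer: F C

Derivation:
Walk down from root: F -> C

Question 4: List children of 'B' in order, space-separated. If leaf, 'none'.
Answer: none

Derivation:
Node B's children (from adjacency): (leaf)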